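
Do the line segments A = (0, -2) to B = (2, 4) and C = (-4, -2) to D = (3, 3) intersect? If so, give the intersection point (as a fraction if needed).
Yes; intersection at (5/4, 7/4) (t = 5/8 on AB, s = 3/4 on CD)

Parametrize AB as A + t(B − A) = (0 + 2 t, -2 + 6 t) and CD as C + s(D − C) = (-4 + 7 s, -2 + 5 s). Solve the linear system for (t, s). Determinant = 32 ≠ 0, so a unique intersection of the containing lines exists. Solution: t = 5/8, s = 3/4 — both in [0, 1], so the segments cross. Intersection point: (5/4, 7/4).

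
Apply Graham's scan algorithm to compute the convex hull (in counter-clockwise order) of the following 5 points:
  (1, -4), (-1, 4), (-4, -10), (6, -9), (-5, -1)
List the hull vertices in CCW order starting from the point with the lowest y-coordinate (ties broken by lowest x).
Hull (CCW) = [(-4, -10), (6, -9), (-1, 4), (-5, -1)]

Graham scan procedure:
  1. Find the pivot p₀ = point with lowest y (tie → lowest x): (-4, -10).
  2. Sort the remaining points by polar angle around p₀.
  3. Walk through sorted points, maintaining a stack; pop the top while the last three entries make a non-left turn (cross product ≤ 0).
  4. Final stack is the convex hull in CCW order: (-4, -10), (6, -9), (-1, 4), (-5, -1).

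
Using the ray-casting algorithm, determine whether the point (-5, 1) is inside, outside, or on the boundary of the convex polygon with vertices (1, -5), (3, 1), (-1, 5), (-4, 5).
The point (-5, 1) lies strictly outside the polygon

Cast a horizontal ray to the right from the query point and count how many polygon edges it crosses (each edge strictly once or zero times, handled with the usual half-open convention). 
Parity of crossings → even ⇒ outside.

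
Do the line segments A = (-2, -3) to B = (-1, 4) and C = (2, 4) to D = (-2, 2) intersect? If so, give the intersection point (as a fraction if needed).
Yes; intersection at (-16/13, 31/13) (t = 10/13 on AB, s = 21/26 on CD)

Parametrize AB as A + t(B − A) = (-2 + 1 t, -3 + 7 t) and CD as C + s(D − C) = (2 + -4 s, 4 + -2 s). Solve the linear system for (t, s). Determinant = -26 ≠ 0, so a unique intersection of the containing lines exists. Solution: t = 10/13, s = 21/26 — both in [0, 1], so the segments cross. Intersection point: (-16/13, 31/13).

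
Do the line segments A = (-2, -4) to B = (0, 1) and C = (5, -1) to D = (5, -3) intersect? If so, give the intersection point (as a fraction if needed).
No (intersection of containing lines falls outside at least one segment)

Parametrize and solve: t = 7/2, s = -29/4. At least one of these is outside [0, 1], so the segments do not intersect.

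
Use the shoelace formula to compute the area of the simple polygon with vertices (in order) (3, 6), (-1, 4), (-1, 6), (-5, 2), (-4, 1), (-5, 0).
Area = 11

Shoelace formula: Area = (1/2) |Σ_i (x_i · y_{i+1} − x_{i+1} · y_i)| (indices mod n). Compute each cross term:
  (3)(4) − (-1)(6) = 18
  (-1)(6) − (-1)(4) = -2
  (-1)(2) − (-5)(6) = 28
  (-5)(1) − (-4)(2) = 3
  (-4)(0) − (-5)(1) = 5
  (-5)(6) − (3)(0) = -30
Sum = 22, so (signed) Area = 22/2 = 11, |Area| = 11.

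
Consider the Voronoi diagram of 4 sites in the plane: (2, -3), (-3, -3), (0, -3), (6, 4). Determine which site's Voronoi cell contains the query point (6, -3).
Nearest site = (2, -3)

The Voronoi cell of site s contains exactly those query points closer to s than to any other site. Compute squared distances from q = (6, -3) to each site:
  (2 − 6)² + (-3 − -3)² = 16
  (0 − 6)² + (-3 − -3)² = 36
  (6 − 6)² + (4 − -3)² = 49
  (-3 − 6)² + (-3 − -3)² = 81
Minimum is attained by (2, -3), so q lies in its Voronoi cell.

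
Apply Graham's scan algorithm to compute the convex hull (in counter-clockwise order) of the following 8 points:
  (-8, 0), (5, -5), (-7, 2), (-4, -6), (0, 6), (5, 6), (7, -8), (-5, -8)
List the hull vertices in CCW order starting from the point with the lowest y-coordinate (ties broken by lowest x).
Hull (CCW) = [(-5, -8), (7, -8), (5, 6), (0, 6), (-7, 2), (-8, 0)]

Graham scan procedure:
  1. Find the pivot p₀ = point with lowest y (tie → lowest x): (-5, -8).
  2. Sort the remaining points by polar angle around p₀.
  3. Walk through sorted points, maintaining a stack; pop the top while the last three entries make a non-left turn (cross product ≤ 0).
  4. Final stack is the convex hull in CCW order: (-5, -8), (7, -8), (5, 6), (0, 6), (-7, 2), (-8, 0).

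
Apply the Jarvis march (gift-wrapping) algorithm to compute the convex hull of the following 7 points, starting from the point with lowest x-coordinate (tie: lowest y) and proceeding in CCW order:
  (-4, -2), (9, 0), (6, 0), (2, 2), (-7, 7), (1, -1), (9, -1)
Hull (CCW) = [(-7, 7), (-4, -2), (9, -1), (9, 0)]

Jarvis march: at each step, from the current hull vertex p, select the next vertex q as the point such that every other point lies strictly to the left of (or on) the directed line p → q. (Equivalently: for every other point r, the cross product (q − p) × (r − p) ≥ 0.)
Starting point (lowest x, tie lowest y): (-7, 7). Wrap until returning to start. Resulting hull: (-7, 7), (-4, -2), (9, -1), (9, 0).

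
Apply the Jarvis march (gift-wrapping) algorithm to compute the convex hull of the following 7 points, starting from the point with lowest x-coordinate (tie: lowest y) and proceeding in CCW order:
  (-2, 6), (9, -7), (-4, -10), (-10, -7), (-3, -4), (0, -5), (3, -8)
Hull (CCW) = [(-10, -7), (-4, -10), (9, -7), (-2, 6)]

Jarvis march: at each step, from the current hull vertex p, select the next vertex q as the point such that every other point lies strictly to the left of (or on) the directed line p → q. (Equivalently: for every other point r, the cross product (q − p) × (r − p) ≥ 0.)
Starting point (lowest x, tie lowest y): (-10, -7). Wrap until returning to start. Resulting hull: (-10, -7), (-4, -10), (9, -7), (-2, 6).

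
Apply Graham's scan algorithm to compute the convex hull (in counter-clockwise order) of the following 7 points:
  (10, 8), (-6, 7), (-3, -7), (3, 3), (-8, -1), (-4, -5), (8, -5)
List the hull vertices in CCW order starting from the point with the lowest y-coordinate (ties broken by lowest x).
Hull (CCW) = [(-3, -7), (8, -5), (10, 8), (-6, 7), (-8, -1)]

Graham scan procedure:
  1. Find the pivot p₀ = point with lowest y (tie → lowest x): (-3, -7).
  2. Sort the remaining points by polar angle around p₀.
  3. Walk through sorted points, maintaining a stack; pop the top while the last three entries make a non-left turn (cross product ≤ 0).
  4. Final stack is the convex hull in CCW order: (-3, -7), (8, -5), (10, 8), (-6, 7), (-8, -1).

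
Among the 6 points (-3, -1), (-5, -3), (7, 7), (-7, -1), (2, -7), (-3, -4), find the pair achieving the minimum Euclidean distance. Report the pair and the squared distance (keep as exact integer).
Pair = ((-5, -3), (-3, -4)); squared distance = 5

Compute all C(6, 2) = 15 pairwise squared distances (x_i − x_j)² + (y_i − y_j)². The minimum is 5, attained by the pair ((-5, -3), (-3, -4)).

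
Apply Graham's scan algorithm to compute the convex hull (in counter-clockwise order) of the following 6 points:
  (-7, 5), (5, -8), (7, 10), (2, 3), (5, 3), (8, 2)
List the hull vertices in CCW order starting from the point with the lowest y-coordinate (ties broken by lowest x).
Hull (CCW) = [(5, -8), (8, 2), (7, 10), (-7, 5)]

Graham scan procedure:
  1. Find the pivot p₀ = point with lowest y (tie → lowest x): (5, -8).
  2. Sort the remaining points by polar angle around p₀.
  3. Walk through sorted points, maintaining a stack; pop the top while the last three entries make a non-left turn (cross product ≤ 0).
  4. Final stack is the convex hull in CCW order: (5, -8), (8, 2), (7, 10), (-7, 5).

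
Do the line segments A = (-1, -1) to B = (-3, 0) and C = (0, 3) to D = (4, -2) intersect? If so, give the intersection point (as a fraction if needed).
No (intersection of containing lines falls outside at least one segment)

Parametrize and solve: t = -7/2, s = 3/2. At least one of these is outside [0, 1], so the segments do not intersect.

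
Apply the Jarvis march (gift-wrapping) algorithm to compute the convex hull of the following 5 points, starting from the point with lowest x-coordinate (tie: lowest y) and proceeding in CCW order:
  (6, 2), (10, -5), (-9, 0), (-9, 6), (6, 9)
Hull (CCW) = [(-9, 0), (10, -5), (6, 9), (-9, 6)]

Jarvis march: at each step, from the current hull vertex p, select the next vertex q as the point such that every other point lies strictly to the left of (or on) the directed line p → q. (Equivalently: for every other point r, the cross product (q − p) × (r − p) ≥ 0.)
Starting point (lowest x, tie lowest y): (-9, 0). Wrap until returning to start. Resulting hull: (-9, 0), (10, -5), (6, 9), (-9, 6).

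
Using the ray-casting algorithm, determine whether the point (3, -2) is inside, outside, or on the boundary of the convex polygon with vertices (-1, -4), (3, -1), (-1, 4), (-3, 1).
The point (3, -2) lies strictly outside the polygon

Cast a horizontal ray to the right from the query point and count how many polygon edges it crosses (each edge strictly once or zero times, handled with the usual half-open convention). 
Parity of crossings → even ⇒ outside.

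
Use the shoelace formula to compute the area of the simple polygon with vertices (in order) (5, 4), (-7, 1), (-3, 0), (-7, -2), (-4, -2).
Area = 21

Shoelace formula: Area = (1/2) |Σ_i (x_i · y_{i+1} − x_{i+1} · y_i)| (indices mod n). Compute each cross term:
  (5)(1) − (-7)(4) = 33
  (-7)(0) − (-3)(1) = 3
  (-3)(-2) − (-7)(0) = 6
  (-7)(-2) − (-4)(-2) = 6
  (-4)(4) − (5)(-2) = -6
Sum = 42, so (signed) Area = 42/2 = 21, |Area| = 21.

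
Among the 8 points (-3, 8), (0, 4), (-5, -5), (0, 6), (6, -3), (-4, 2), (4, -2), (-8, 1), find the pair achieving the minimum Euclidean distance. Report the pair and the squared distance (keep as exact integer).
Pair = ((0, 4), (0, 6)); squared distance = 4

Compute all C(8, 2) = 28 pairwise squared distances (x_i − x_j)² + (y_i − y_j)². The minimum is 4, attained by the pair ((0, 4), (0, 6)).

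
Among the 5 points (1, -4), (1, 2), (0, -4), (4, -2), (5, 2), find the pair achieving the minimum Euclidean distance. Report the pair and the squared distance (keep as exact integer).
Pair = ((1, -4), (0, -4)); squared distance = 1

Compute all C(5, 2) = 10 pairwise squared distances (x_i − x_j)² + (y_i − y_j)². The minimum is 1, attained by the pair ((1, -4), (0, -4)).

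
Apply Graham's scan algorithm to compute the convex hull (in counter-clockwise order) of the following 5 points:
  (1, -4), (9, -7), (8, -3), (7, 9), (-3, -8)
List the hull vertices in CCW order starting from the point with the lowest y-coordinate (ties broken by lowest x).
Hull (CCW) = [(-3, -8), (9, -7), (7, 9)]

Graham scan procedure:
  1. Find the pivot p₀ = point with lowest y (tie → lowest x): (-3, -8).
  2. Sort the remaining points by polar angle around p₀.
  3. Walk through sorted points, maintaining a stack; pop the top while the last three entries make a non-left turn (cross product ≤ 0).
  4. Final stack is the convex hull in CCW order: (-3, -8), (9, -7), (7, 9).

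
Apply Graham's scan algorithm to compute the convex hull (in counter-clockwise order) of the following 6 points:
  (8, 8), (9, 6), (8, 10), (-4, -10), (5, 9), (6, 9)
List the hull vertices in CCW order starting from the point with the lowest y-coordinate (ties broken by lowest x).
Hull (CCW) = [(-4, -10), (9, 6), (8, 10), (5, 9)]

Graham scan procedure:
  1. Find the pivot p₀ = point with lowest y (tie → lowest x): (-4, -10).
  2. Sort the remaining points by polar angle around p₀.
  3. Walk through sorted points, maintaining a stack; pop the top while the last three entries make a non-left turn (cross product ≤ 0).
  4. Final stack is the convex hull in CCW order: (-4, -10), (9, 6), (8, 10), (5, 9).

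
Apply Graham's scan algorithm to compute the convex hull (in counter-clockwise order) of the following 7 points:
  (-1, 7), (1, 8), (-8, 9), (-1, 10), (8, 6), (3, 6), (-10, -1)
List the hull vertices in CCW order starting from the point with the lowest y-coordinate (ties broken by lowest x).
Hull (CCW) = [(-10, -1), (8, 6), (-1, 10), (-8, 9)]

Graham scan procedure:
  1. Find the pivot p₀ = point with lowest y (tie → lowest x): (-10, -1).
  2. Sort the remaining points by polar angle around p₀.
  3. Walk through sorted points, maintaining a stack; pop the top while the last three entries make a non-left turn (cross product ≤ 0).
  4. Final stack is the convex hull in CCW order: (-10, -1), (8, 6), (-1, 10), (-8, 9).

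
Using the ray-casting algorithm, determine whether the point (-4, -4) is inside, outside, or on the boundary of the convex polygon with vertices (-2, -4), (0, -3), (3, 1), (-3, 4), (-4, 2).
The point (-4, -4) lies strictly outside the polygon

Cast a horizontal ray to the right from the query point and count how many polygon edges it crosses (each edge strictly once or zero times, handled with the usual half-open convention). 
Parity of crossings → even ⇒ outside.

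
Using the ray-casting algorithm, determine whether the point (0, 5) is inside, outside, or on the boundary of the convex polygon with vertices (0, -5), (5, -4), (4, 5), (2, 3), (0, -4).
The point (0, 5) lies strictly outside the polygon

Cast a horizontal ray to the right from the query point and count how many polygon edges it crosses (each edge strictly once or zero times, handled with the usual half-open convention). 
Parity of crossings → even ⇒ outside.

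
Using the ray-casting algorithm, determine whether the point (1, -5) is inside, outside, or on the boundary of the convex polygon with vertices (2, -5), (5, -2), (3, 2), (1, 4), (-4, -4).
The point (1, -5) lies strictly outside the polygon

Cast a horizontal ray to the right from the query point and count how many polygon edges it crosses (each edge strictly once or zero times, handled with the usual half-open convention). 
Parity of crossings → even ⇒ outside.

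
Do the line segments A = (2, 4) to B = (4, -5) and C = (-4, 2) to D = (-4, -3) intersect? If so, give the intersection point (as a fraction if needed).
No (intersection of containing lines falls outside at least one segment)

Parametrize and solve: t = -3, s = -29/5. At least one of these is outside [0, 1], so the segments do not intersect.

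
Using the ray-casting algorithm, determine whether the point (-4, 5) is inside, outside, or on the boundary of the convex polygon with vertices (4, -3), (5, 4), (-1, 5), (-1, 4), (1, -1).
The point (-4, 5) lies strictly outside the polygon

Cast a horizontal ray to the right from the query point and count how many polygon edges it crosses (each edge strictly once or zero times, handled with the usual half-open convention). 
Parity of crossings → even ⇒ outside.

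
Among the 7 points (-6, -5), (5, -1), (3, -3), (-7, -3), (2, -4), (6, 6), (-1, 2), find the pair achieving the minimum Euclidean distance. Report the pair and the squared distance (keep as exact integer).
Pair = ((3, -3), (2, -4)); squared distance = 2

Compute all C(7, 2) = 21 pairwise squared distances (x_i − x_j)² + (y_i − y_j)². The minimum is 2, attained by the pair ((3, -3), (2, -4)).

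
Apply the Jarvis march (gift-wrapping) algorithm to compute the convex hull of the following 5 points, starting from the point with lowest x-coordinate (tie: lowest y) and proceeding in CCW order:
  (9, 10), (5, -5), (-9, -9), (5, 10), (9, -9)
Hull (CCW) = [(-9, -9), (9, -9), (9, 10), (5, 10)]

Jarvis march: at each step, from the current hull vertex p, select the next vertex q as the point such that every other point lies strictly to the left of (or on) the directed line p → q. (Equivalently: for every other point r, the cross product (q − p) × (r − p) ≥ 0.)
Starting point (lowest x, tie lowest y): (-9, -9). Wrap until returning to start. Resulting hull: (-9, -9), (9, -9), (9, 10), (5, 10).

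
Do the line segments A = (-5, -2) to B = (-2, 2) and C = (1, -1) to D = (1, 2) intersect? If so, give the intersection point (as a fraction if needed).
No (intersection of containing lines falls outside at least one segment)

Parametrize and solve: t = 2, s = 7/3. At least one of these is outside [0, 1], so the segments do not intersect.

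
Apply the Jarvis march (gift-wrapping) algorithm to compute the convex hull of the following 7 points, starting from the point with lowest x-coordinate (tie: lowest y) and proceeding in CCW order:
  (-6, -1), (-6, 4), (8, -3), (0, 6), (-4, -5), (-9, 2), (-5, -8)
Hull (CCW) = [(-9, 2), (-5, -8), (8, -3), (0, 6), (-6, 4)]

Jarvis march: at each step, from the current hull vertex p, select the next vertex q as the point such that every other point lies strictly to the left of (or on) the directed line p → q. (Equivalently: for every other point r, the cross product (q − p) × (r − p) ≥ 0.)
Starting point (lowest x, tie lowest y): (-9, 2). Wrap until returning to start. Resulting hull: (-9, 2), (-5, -8), (8, -3), (0, 6), (-6, 4).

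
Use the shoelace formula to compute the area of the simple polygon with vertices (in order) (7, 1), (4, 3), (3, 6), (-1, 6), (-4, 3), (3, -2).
Area = 93/2

Shoelace formula: Area = (1/2) |Σ_i (x_i · y_{i+1} − x_{i+1} · y_i)| (indices mod n). Compute each cross term:
  (7)(3) − (4)(1) = 17
  (4)(6) − (3)(3) = 15
  (3)(6) − (-1)(6) = 24
  (-1)(3) − (-4)(6) = 21
  (-4)(-2) − (3)(3) = -1
  (3)(1) − (7)(-2) = 17
Sum = 93, so (signed) Area = 93/2 = 93/2, |Area| = 93/2.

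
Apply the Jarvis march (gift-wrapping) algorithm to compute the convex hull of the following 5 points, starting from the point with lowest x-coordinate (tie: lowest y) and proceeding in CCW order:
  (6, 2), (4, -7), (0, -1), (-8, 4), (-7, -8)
Hull (CCW) = [(-8, 4), (-7, -8), (4, -7), (6, 2)]

Jarvis march: at each step, from the current hull vertex p, select the next vertex q as the point such that every other point lies strictly to the left of (or on) the directed line p → q. (Equivalently: for every other point r, the cross product (q − p) × (r − p) ≥ 0.)
Starting point (lowest x, tie lowest y): (-8, 4). Wrap until returning to start. Resulting hull: (-8, 4), (-7, -8), (4, -7), (6, 2).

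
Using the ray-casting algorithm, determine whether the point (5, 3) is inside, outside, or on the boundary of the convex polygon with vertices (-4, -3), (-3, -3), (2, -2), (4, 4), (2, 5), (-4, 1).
The point (5, 3) lies strictly outside the polygon

Cast a horizontal ray to the right from the query point and count how many polygon edges it crosses (each edge strictly once or zero times, handled with the usual half-open convention). 
Parity of crossings → even ⇒ outside.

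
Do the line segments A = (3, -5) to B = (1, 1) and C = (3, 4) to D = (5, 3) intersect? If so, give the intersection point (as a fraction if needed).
No (intersection of containing lines falls outside at least one segment)

Parametrize and solve: t = 9/5, s = -9/5. At least one of these is outside [0, 1], so the segments do not intersect.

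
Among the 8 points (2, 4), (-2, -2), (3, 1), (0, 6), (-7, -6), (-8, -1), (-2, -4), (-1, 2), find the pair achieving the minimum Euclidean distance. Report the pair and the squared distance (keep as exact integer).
Pair = ((-2, -2), (-2, -4)); squared distance = 4

Compute all C(8, 2) = 28 pairwise squared distances (x_i − x_j)² + (y_i − y_j)². The minimum is 4, attained by the pair ((-2, -2), (-2, -4)).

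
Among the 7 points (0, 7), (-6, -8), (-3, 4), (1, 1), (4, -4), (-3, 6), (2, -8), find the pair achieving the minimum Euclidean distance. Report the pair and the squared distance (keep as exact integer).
Pair = ((-3, 4), (-3, 6)); squared distance = 4

Compute all C(7, 2) = 21 pairwise squared distances (x_i − x_j)² + (y_i − y_j)². The minimum is 4, attained by the pair ((-3, 4), (-3, 6)).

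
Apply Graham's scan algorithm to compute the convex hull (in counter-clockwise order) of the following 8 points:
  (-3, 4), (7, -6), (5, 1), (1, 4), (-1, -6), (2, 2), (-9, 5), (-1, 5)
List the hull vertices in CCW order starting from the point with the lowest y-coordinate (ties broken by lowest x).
Hull (CCW) = [(-1, -6), (7, -6), (5, 1), (1, 4), (-1, 5), (-9, 5)]

Graham scan procedure:
  1. Find the pivot p₀ = point with lowest y (tie → lowest x): (-1, -6).
  2. Sort the remaining points by polar angle around p₀.
  3. Walk through sorted points, maintaining a stack; pop the top while the last three entries make a non-left turn (cross product ≤ 0).
  4. Final stack is the convex hull in CCW order: (-1, -6), (7, -6), (5, 1), (1, 4), (-1, 5), (-9, 5).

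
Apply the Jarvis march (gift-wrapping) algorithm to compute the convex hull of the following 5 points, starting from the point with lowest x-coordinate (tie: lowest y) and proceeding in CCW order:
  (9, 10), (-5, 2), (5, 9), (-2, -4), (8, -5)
Hull (CCW) = [(-5, 2), (-2, -4), (8, -5), (9, 10), (5, 9)]

Jarvis march: at each step, from the current hull vertex p, select the next vertex q as the point such that every other point lies strictly to the left of (or on) the directed line p → q. (Equivalently: for every other point r, the cross product (q − p) × (r − p) ≥ 0.)
Starting point (lowest x, tie lowest y): (-5, 2). Wrap until returning to start. Resulting hull: (-5, 2), (-2, -4), (8, -5), (9, 10), (5, 9).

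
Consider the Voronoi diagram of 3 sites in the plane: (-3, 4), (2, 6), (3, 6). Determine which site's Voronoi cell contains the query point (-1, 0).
Nearest site = (-3, 4)

The Voronoi cell of site s contains exactly those query points closer to s than to any other site. Compute squared distances from q = (-1, 0) to each site:
  (-3 − -1)² + (4 − 0)² = 20
  (2 − -1)² + (6 − 0)² = 45
  (3 − -1)² + (6 − 0)² = 52
Minimum is attained by (-3, 4), so q lies in its Voronoi cell.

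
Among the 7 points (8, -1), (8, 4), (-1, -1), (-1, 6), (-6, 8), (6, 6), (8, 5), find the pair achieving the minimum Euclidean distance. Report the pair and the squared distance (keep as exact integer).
Pair = ((8, 4), (8, 5)); squared distance = 1

Compute all C(7, 2) = 21 pairwise squared distances (x_i − x_j)² + (y_i − y_j)². The minimum is 1, attained by the pair ((8, 4), (8, 5)).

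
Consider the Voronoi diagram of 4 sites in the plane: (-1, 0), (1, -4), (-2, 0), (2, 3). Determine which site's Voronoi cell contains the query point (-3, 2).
Nearest site = (-2, 0)

The Voronoi cell of site s contains exactly those query points closer to s than to any other site. Compute squared distances from q = (-3, 2) to each site:
  (-2 − -3)² + (0 − 2)² = 5
  (-1 − -3)² + (0 − 2)² = 8
  (2 − -3)² + (3 − 2)² = 26
  (1 − -3)² + (-4 − 2)² = 52
Minimum is attained by (-2, 0), so q lies in its Voronoi cell.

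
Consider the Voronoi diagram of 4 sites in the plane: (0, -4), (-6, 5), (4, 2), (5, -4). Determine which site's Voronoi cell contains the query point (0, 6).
Nearest site = (4, 2)

The Voronoi cell of site s contains exactly those query points closer to s than to any other site. Compute squared distances from q = (0, 6) to each site:
  (4 − 0)² + (2 − 6)² = 32
  (-6 − 0)² + (5 − 6)² = 37
  (0 − 0)² + (-4 − 6)² = 100
  (5 − 0)² + (-4 − 6)² = 125
Minimum is attained by (4, 2), so q lies in its Voronoi cell.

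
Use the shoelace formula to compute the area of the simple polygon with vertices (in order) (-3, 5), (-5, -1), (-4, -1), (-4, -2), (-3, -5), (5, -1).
Area = 97/2

Shoelace formula: Area = (1/2) |Σ_i (x_i · y_{i+1} − x_{i+1} · y_i)| (indices mod n). Compute each cross term:
  (-3)(-1) − (-5)(5) = 28
  (-5)(-1) − (-4)(-1) = 1
  (-4)(-2) − (-4)(-1) = 4
  (-4)(-5) − (-3)(-2) = 14
  (-3)(-1) − (5)(-5) = 28
  (5)(5) − (-3)(-1) = 22
Sum = 97, so (signed) Area = 97/2 = 97/2, |Area| = 97/2.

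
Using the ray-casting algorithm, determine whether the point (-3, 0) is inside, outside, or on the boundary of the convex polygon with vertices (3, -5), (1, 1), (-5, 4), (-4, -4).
The point (-3, 0) lies strictly inside the polygon

Cast a horizontal ray to the right from the query point and count how many polygon edges it crosses (each edge strictly once or zero times, handled with the usual half-open convention). 
Parity of crossings → odd ⇒ inside.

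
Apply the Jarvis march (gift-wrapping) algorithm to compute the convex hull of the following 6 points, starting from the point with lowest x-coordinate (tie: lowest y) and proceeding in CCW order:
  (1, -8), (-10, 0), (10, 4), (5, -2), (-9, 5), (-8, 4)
Hull (CCW) = [(-10, 0), (1, -8), (10, 4), (-9, 5)]

Jarvis march: at each step, from the current hull vertex p, select the next vertex q as the point such that every other point lies strictly to the left of (or on) the directed line p → q. (Equivalently: for every other point r, the cross product (q − p) × (r − p) ≥ 0.)
Starting point (lowest x, tie lowest y): (-10, 0). Wrap until returning to start. Resulting hull: (-10, 0), (1, -8), (10, 4), (-9, 5).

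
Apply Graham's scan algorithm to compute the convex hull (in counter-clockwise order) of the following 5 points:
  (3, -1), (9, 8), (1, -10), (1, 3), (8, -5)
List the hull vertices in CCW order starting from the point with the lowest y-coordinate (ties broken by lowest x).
Hull (CCW) = [(1, -10), (8, -5), (9, 8), (1, 3)]

Graham scan procedure:
  1. Find the pivot p₀ = point with lowest y (tie → lowest x): (1, -10).
  2. Sort the remaining points by polar angle around p₀.
  3. Walk through sorted points, maintaining a stack; pop the top while the last three entries make a non-left turn (cross product ≤ 0).
  4. Final stack is the convex hull in CCW order: (1, -10), (8, -5), (9, 8), (1, 3).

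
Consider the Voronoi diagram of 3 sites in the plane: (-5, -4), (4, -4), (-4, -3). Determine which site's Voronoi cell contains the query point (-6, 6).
Nearest site = (-4, -3)

The Voronoi cell of site s contains exactly those query points closer to s than to any other site. Compute squared distances from q = (-6, 6) to each site:
  (-4 − -6)² + (-3 − 6)² = 85
  (-5 − -6)² + (-4 − 6)² = 101
  (4 − -6)² + (-4 − 6)² = 200
Minimum is attained by (-4, -3), so q lies in its Voronoi cell.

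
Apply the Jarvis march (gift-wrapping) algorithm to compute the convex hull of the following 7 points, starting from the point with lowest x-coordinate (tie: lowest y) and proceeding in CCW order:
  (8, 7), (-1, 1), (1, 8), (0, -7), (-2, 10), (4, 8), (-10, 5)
Hull (CCW) = [(-10, 5), (0, -7), (8, 7), (-2, 10)]

Jarvis march: at each step, from the current hull vertex p, select the next vertex q as the point such that every other point lies strictly to the left of (or on) the directed line p → q. (Equivalently: for every other point r, the cross product (q − p) × (r − p) ≥ 0.)
Starting point (lowest x, tie lowest y): (-10, 5). Wrap until returning to start. Resulting hull: (-10, 5), (0, -7), (8, 7), (-2, 10).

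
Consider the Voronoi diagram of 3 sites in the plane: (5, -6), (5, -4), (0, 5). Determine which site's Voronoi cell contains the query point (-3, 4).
Nearest site = (0, 5)

The Voronoi cell of site s contains exactly those query points closer to s than to any other site. Compute squared distances from q = (-3, 4) to each site:
  (0 − -3)² + (5 − 4)² = 10
  (5 − -3)² + (-4 − 4)² = 128
  (5 − -3)² + (-6 − 4)² = 164
Minimum is attained by (0, 5), so q lies in its Voronoi cell.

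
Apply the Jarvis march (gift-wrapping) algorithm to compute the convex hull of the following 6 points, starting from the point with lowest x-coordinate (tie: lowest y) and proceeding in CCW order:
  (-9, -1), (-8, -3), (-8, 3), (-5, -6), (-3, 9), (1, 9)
Hull (CCW) = [(-9, -1), (-8, -3), (-5, -6), (1, 9), (-3, 9), (-8, 3)]

Jarvis march: at each step, from the current hull vertex p, select the next vertex q as the point such that every other point lies strictly to the left of (or on) the directed line p → q. (Equivalently: for every other point r, the cross product (q − p) × (r − p) ≥ 0.)
Starting point (lowest x, tie lowest y): (-9, -1). Wrap until returning to start. Resulting hull: (-9, -1), (-8, -3), (-5, -6), (1, 9), (-3, 9), (-8, 3).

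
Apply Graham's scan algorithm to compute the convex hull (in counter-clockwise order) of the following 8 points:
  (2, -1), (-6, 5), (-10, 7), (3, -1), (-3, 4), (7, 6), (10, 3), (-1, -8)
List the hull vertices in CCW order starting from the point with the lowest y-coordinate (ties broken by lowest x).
Hull (CCW) = [(-1, -8), (10, 3), (7, 6), (-10, 7)]

Graham scan procedure:
  1. Find the pivot p₀ = point with lowest y (tie → lowest x): (-1, -8).
  2. Sort the remaining points by polar angle around p₀.
  3. Walk through sorted points, maintaining a stack; pop the top while the last three entries make a non-left turn (cross product ≤ 0).
  4. Final stack is the convex hull in CCW order: (-1, -8), (10, 3), (7, 6), (-10, 7).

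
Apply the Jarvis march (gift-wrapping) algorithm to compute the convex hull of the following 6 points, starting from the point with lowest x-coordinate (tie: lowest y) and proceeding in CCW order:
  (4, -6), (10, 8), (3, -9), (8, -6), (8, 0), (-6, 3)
Hull (CCW) = [(-6, 3), (3, -9), (8, -6), (10, 8)]

Jarvis march: at each step, from the current hull vertex p, select the next vertex q as the point such that every other point lies strictly to the left of (or on) the directed line p → q. (Equivalently: for every other point r, the cross product (q − p) × (r − p) ≥ 0.)
Starting point (lowest x, tie lowest y): (-6, 3). Wrap until returning to start. Resulting hull: (-6, 3), (3, -9), (8, -6), (10, 8).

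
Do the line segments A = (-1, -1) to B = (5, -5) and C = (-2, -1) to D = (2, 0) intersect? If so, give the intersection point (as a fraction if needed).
No (intersection of containing lines falls outside at least one segment)

Parametrize and solve: t = -1/22, s = 2/11. At least one of these is outside [0, 1], so the segments do not intersect.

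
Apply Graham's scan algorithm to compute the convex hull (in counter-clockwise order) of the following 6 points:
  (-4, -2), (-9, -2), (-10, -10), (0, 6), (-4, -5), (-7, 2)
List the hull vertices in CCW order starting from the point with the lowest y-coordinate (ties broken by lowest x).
Hull (CCW) = [(-10, -10), (-4, -5), (0, 6), (-7, 2), (-9, -2)]

Graham scan procedure:
  1. Find the pivot p₀ = point with lowest y (tie → lowest x): (-10, -10).
  2. Sort the remaining points by polar angle around p₀.
  3. Walk through sorted points, maintaining a stack; pop the top while the last three entries make a non-left turn (cross product ≤ 0).
  4. Final stack is the convex hull in CCW order: (-10, -10), (-4, -5), (0, 6), (-7, 2), (-9, -2).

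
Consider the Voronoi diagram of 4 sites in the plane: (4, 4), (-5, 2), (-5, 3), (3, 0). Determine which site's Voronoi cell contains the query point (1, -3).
Nearest site = (3, 0)

The Voronoi cell of site s contains exactly those query points closer to s than to any other site. Compute squared distances from q = (1, -3) to each site:
  (3 − 1)² + (0 − -3)² = 13
  (4 − 1)² + (4 − -3)² = 58
  (-5 − 1)² + (2 − -3)² = 61
  (-5 − 1)² + (3 − -3)² = 72
Minimum is attained by (3, 0), so q lies in its Voronoi cell.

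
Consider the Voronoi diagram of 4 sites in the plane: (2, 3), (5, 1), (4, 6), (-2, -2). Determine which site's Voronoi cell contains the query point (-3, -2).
Nearest site = (-2, -2)

The Voronoi cell of site s contains exactly those query points closer to s than to any other site. Compute squared distances from q = (-3, -2) to each site:
  (-2 − -3)² + (-2 − -2)² = 1
  (2 − -3)² + (3 − -2)² = 50
  (5 − -3)² + (1 − -2)² = 73
  (4 − -3)² + (6 − -2)² = 113
Minimum is attained by (-2, -2), so q lies in its Voronoi cell.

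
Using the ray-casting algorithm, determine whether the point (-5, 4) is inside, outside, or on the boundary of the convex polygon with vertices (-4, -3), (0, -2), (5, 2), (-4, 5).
The point (-5, 4) lies strictly outside the polygon

Cast a horizontal ray to the right from the query point and count how many polygon edges it crosses (each edge strictly once or zero times, handled with the usual half-open convention). 
Parity of crossings → even ⇒ outside.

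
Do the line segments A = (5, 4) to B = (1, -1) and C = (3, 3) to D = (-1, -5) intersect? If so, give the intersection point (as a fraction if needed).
Yes; intersection at (1, -1) (t = 1 on AB, s = 1/2 on CD)

Parametrize AB as A + t(B − A) = (5 + -4 t, 4 + -5 t) and CD as C + s(D − C) = (3 + -4 s, 3 + -8 s). Solve the linear system for (t, s). Determinant = -12 ≠ 0, so a unique intersection of the containing lines exists. Solution: t = 1, s = 1/2 — both in [0, 1], so the segments cross. Intersection point: (1, -1).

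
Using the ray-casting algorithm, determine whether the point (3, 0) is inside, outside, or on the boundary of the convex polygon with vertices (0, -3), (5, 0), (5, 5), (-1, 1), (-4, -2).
The point (3, 0) lies strictly inside the polygon

Cast a horizontal ray to the right from the query point and count how many polygon edges it crosses (each edge strictly once or zero times, handled with the usual half-open convention). 
Parity of crossings → odd ⇒ inside.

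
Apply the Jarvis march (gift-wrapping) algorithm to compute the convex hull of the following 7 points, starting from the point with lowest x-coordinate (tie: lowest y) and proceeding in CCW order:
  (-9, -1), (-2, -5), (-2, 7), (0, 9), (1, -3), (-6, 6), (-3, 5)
Hull (CCW) = [(-9, -1), (-2, -5), (1, -3), (0, 9), (-6, 6)]

Jarvis march: at each step, from the current hull vertex p, select the next vertex q as the point such that every other point lies strictly to the left of (or on) the directed line p → q. (Equivalently: for every other point r, the cross product (q − p) × (r − p) ≥ 0.)
Starting point (lowest x, tie lowest y): (-9, -1). Wrap until returning to start. Resulting hull: (-9, -1), (-2, -5), (1, -3), (0, 9), (-6, 6).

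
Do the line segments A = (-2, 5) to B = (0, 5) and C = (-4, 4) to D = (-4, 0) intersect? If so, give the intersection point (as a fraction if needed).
No (intersection of containing lines falls outside at least one segment)

Parametrize and solve: t = -1, s = -1/4. At least one of these is outside [0, 1], so the segments do not intersect.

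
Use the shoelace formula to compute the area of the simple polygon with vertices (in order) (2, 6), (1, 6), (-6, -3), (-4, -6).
Area = 51/2

Shoelace formula: Area = (1/2) |Σ_i (x_i · y_{i+1} − x_{i+1} · y_i)| (indices mod n). Compute each cross term:
  (2)(6) − (1)(6) = 6
  (1)(-3) − (-6)(6) = 33
  (-6)(-6) − (-4)(-3) = 24
  (-4)(6) − (2)(-6) = -12
Sum = 51, so (signed) Area = 51/2 = 51/2, |Area| = 51/2.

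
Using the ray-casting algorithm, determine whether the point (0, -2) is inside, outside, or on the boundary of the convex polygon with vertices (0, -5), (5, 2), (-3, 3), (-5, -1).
The point (0, -2) lies strictly inside the polygon

Cast a horizontal ray to the right from the query point and count how many polygon edges it crosses (each edge strictly once or zero times, handled with the usual half-open convention). 
Parity of crossings → odd ⇒ inside.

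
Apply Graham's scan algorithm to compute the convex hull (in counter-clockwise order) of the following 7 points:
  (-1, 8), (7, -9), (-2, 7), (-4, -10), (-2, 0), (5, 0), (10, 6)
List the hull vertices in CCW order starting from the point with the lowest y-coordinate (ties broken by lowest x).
Hull (CCW) = [(-4, -10), (7, -9), (10, 6), (-1, 8), (-2, 7)]

Graham scan procedure:
  1. Find the pivot p₀ = point with lowest y (tie → lowest x): (-4, -10).
  2. Sort the remaining points by polar angle around p₀.
  3. Walk through sorted points, maintaining a stack; pop the top while the last three entries make a non-left turn (cross product ≤ 0).
  4. Final stack is the convex hull in CCW order: (-4, -10), (7, -9), (10, 6), (-1, 8), (-2, 7).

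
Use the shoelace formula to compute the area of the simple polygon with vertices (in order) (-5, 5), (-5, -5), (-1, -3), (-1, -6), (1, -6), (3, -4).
Area = 42

Shoelace formula: Area = (1/2) |Σ_i (x_i · y_{i+1} − x_{i+1} · y_i)| (indices mod n). Compute each cross term:
  (-5)(-5) − (-5)(5) = 50
  (-5)(-3) − (-1)(-5) = 10
  (-1)(-6) − (-1)(-3) = 3
  (-1)(-6) − (1)(-6) = 12
  (1)(-4) − (3)(-6) = 14
  (3)(5) − (-5)(-4) = -5
Sum = 84, so (signed) Area = 84/2 = 42, |Area| = 42.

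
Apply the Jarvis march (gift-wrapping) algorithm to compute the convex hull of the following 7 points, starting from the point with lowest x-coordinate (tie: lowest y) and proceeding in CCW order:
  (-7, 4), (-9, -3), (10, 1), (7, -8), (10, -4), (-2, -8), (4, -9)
Hull (CCW) = [(-9, -3), (-2, -8), (4, -9), (7, -8), (10, -4), (10, 1), (-7, 4)]

Jarvis march: at each step, from the current hull vertex p, select the next vertex q as the point such that every other point lies strictly to the left of (or on) the directed line p → q. (Equivalently: for every other point r, the cross product (q − p) × (r − p) ≥ 0.)
Starting point (lowest x, tie lowest y): (-9, -3). Wrap until returning to start. Resulting hull: (-9, -3), (-2, -8), (4, -9), (7, -8), (10, -4), (10, 1), (-7, 4).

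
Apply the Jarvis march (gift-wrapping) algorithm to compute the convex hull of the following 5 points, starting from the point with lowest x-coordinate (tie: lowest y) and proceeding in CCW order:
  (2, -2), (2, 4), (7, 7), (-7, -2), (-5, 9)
Hull (CCW) = [(-7, -2), (2, -2), (7, 7), (-5, 9)]

Jarvis march: at each step, from the current hull vertex p, select the next vertex q as the point such that every other point lies strictly to the left of (or on) the directed line p → q. (Equivalently: for every other point r, the cross product (q − p) × (r − p) ≥ 0.)
Starting point (lowest x, tie lowest y): (-7, -2). Wrap until returning to start. Resulting hull: (-7, -2), (2, -2), (7, 7), (-5, 9).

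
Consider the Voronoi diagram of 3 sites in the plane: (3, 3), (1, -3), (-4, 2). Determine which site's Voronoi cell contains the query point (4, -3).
Nearest site = (1, -3)

The Voronoi cell of site s contains exactly those query points closer to s than to any other site. Compute squared distances from q = (4, -3) to each site:
  (1 − 4)² + (-3 − -3)² = 9
  (3 − 4)² + (3 − -3)² = 37
  (-4 − 4)² + (2 − -3)² = 89
Minimum is attained by (1, -3), so q lies in its Voronoi cell.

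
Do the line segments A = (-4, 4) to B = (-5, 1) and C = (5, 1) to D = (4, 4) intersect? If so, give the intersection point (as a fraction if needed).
No (intersection of containing lines falls outside at least one segment)

Parametrize and solve: t = -4, s = 5. At least one of these is outside [0, 1], so the segments do not intersect.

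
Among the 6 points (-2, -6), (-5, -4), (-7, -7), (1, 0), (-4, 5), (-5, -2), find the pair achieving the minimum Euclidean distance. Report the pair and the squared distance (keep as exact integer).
Pair = ((-5, -4), (-5, -2)); squared distance = 4

Compute all C(6, 2) = 15 pairwise squared distances (x_i − x_j)² + (y_i − y_j)². The minimum is 4, attained by the pair ((-5, -4), (-5, -2)).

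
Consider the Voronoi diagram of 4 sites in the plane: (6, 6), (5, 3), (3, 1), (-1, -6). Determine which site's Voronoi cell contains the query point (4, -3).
Nearest site = (3, 1)

The Voronoi cell of site s contains exactly those query points closer to s than to any other site. Compute squared distances from q = (4, -3) to each site:
  (3 − 4)² + (1 − -3)² = 17
  (-1 − 4)² + (-6 − -3)² = 34
  (5 − 4)² + (3 − -3)² = 37
  (6 − 4)² + (6 − -3)² = 85
Minimum is attained by (3, 1), so q lies in its Voronoi cell.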